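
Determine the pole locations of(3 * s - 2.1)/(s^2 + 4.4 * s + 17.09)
Set denominator = 0: s^2 + 4.4*s + 17.09 = 0 → Poles: -2.2 + 3.5j, -2.2 - 3.5j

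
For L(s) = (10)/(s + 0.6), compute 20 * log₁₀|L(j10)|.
Substitute s = j*10: L(j10) = 0.0597848 - 0.996413j.
|L(j10)| = sqrt(Re² + Im²) = 0.9982.
20*log₁₀(0.9982) = -0.02 dB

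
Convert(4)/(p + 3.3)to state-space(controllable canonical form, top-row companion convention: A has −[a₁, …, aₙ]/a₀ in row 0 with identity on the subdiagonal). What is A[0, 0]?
Reachable canonical form for den = p + 3.3: top row of A = -[a₁,a₂,...,aₙ]/a₀, ones on the subdiagonal, zeros elsewhere.
A = [[-3.3]].
A[0,0] = -3.3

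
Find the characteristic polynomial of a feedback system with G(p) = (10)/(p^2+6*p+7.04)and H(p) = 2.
Characteristic poly = G_den * H_den + G_num * H_num = (p^2 + 6*p + 7.04) + (20) = p^2 + 6*p + 27.04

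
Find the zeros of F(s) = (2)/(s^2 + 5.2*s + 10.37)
Numerator is a nonzero constant (2) → Zeros: none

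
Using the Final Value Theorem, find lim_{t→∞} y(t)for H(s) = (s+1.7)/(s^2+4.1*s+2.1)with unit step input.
FVT: lim_{t→∞} y(t) = lim_{s→0} s*Y(s) where Y(s) = H(s)/s.
= lim_{s→0} H(s) = H(0) = num(0)/den(0) = 1.7/2.1 = 0.8095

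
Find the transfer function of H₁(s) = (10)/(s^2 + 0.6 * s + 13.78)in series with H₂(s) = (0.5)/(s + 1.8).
Series: H = H₁ · H₂ = (n₁·n₂)/(d₁·d₂).
Num: n₁·n₂ = 5. Den: d₁·d₂ = s^3 + 2.4*s^2 + 14.86*s + 24.804.
H(s) = (5)/(s^3 + 2.4*s^2 + 14.86*s + 24.804)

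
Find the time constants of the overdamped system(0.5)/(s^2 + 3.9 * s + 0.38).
Overdamped: real poles at -0.1, -3.8. τ = -1/pole → τ₁ = 10, τ₂ = 0.2632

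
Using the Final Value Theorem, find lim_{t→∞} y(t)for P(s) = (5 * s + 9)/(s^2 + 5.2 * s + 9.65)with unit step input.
FVT: lim_{t→∞} y(t) = lim_{s→0} s*Y(s) where Y(s) = P(s)/s.
= lim_{s→0} P(s) = P(0) = num(0)/den(0) = 9/9.65 = 0.9326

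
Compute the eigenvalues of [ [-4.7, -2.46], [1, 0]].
Eigenvalues solve det(λI - A) = 0.
Characteristic polynomial: λ^2 + 4.7*λ + 2.46 = 0.
Factor: (λ + 0.6)(λ + 4.1) = 0.
Roots: -0.6, -4.1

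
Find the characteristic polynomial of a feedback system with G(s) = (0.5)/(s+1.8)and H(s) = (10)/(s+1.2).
Characteristic poly = G_den * H_den + G_num * H_num = (s^2 + 3*s + 2.16) + (5) = s^2 + 3*s + 7.16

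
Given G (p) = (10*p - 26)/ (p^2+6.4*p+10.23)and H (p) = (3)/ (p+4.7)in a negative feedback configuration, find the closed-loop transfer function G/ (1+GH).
Closed-loop T = G/(1+GH).
Numerator: G_num * H_den = 10*p^2 + 21*p - 122.2.
Denominator: G_den * H_den + G_num * H_num = (p^3 + 11.1*p^2 + 40.31*p + 48.081) + (30*p - 78) = p^3 + 11.1*p^2 + 70.31*p - 29.919.
T(p) = (10*p^2 + 21*p - 122.2)/(p^3 + 11.1*p^2 + 70.31*p - 29.919)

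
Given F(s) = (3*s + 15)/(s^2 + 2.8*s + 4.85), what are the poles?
Set denominator = 0: s^2 + 2.8*s + 4.85 = 0 → Poles: -1.4 + 1.7j, -1.4 - 1.7j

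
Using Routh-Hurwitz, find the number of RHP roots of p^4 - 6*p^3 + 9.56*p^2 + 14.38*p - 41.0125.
Routh array:
p^4: [1, 9.56, -41.0125]; p^3: [-6, 14.38]; p^2: [11.9567, -41.0125]; p^1: [-6.20057]; p^0: [-41.0125]
First column: [1, -6, 11.9567, -6.20057, -41.0125]. Sign changes = RHP roots = 3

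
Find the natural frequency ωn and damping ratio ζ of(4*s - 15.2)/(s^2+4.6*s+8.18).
Underdamped: complex pole -2.3 + 1.7j. ωn = |pole| = 2.86, ζ = -Re(pole)/ωn = 0.8042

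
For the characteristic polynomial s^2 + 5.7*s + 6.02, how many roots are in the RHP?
s^2 + 5.7*s + 6.02 = (s + 1.4)(s + 4.3). Poles: -1.4, -4.3. RHP poles (Re>0): 0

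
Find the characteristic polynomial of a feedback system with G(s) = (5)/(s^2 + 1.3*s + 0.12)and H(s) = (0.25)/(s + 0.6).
Characteristic poly = G_den * H_den + G_num * H_num = (s^3 + 1.9*s^2 + 0.9*s + 0.072) + (1.25) = s^3 + 1.9*s^2 + 0.9*s + 1.322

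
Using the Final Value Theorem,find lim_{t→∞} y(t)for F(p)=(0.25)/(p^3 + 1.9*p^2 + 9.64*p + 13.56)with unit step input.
FVT: lim_{t→∞} y(t) = lim_{p→0} p*Y(p) where Y(p) = F(p)/p.
= lim_{p→0} F(p) = F(0) = num(0)/den(0) = 0.25/13.56 = 0.01844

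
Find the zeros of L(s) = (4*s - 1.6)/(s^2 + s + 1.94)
Set numerator = 0: 4*s - 1.6 = 0 → Zeros: 0.4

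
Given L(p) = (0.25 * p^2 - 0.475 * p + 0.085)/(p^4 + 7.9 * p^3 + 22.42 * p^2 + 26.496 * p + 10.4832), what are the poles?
Set denominator = 0: p^4 + 7.9*p^3 + 22.42*p^2 + 26.496*p + 10.4832 = (p + 2.1)(p + 0.8)(p + 2.6)(p + 2.4) = 0 → Poles: -0.8, -2.1, -2.4, -2.6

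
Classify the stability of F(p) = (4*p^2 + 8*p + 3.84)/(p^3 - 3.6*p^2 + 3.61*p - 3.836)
Denominator: p^3 - 3.6*p^2 + 3.61*p - 3.836 = (p - 2.8)(p^2 - 0.8*p + 1.37). Poles: 0.4 + 1.1j, 0.4 - 1.1j, 2.8. Unstable (3 pole(s) in RHP)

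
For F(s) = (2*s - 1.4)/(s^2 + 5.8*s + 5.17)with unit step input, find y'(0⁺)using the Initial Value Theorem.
IVT: y'(0⁺) = lim_{s→∞} s²·Y(s) = lim_{s→∞} s·F(s).
deg(num) = 1, deg(den) = 2, relative degree = 1, so s·F(s) → (leading num)/(leading den) = 2/1 = 2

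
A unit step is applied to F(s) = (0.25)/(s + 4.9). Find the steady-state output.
FVT: lim_{t→∞} y(t) = lim_{s→0} s*Y(s) where Y(s) = F(s)/s.
= lim_{s→0} F(s) = F(0) = num(0)/den(0) = 0.25/4.9 = 0.05102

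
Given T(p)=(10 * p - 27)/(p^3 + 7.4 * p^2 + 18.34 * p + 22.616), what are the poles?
Set denominator = 0: p^3 + 7.4*p^2 + 18.34*p + 22.616 = (p + 4.4)(p^2 + 3*p + 5.14) = 0 → Poles: -1.5 + 1.7j, -1.5 - 1.7j, -4.4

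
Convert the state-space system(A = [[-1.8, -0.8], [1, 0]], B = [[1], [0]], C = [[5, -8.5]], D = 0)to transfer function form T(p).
T(p) = C(pI - A)⁻¹B + D.
Characteristic polynomial det(pI - A) = p^2 + 1.8*p + 0.8.
Numerator from C·adj(pI-A)·B + D·det(pI-A) = 5*p - 8.5.
T(p) = (5*p - 8.5)/(p^2 + 1.8*p + 0.8)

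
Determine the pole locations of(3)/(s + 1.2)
Set denominator = 0: s + 1.2 = 0 → Poles: -1.2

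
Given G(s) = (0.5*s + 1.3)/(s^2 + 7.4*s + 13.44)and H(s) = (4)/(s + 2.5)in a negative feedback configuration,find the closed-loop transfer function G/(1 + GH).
Closed-loop T = G/(1+GH).
Numerator: G_num * H_den = 0.5*s^2 + 2.55*s + 3.25.
Denominator: G_den * H_den + G_num * H_num = (s^3 + 9.9*s^2 + 31.94*s + 33.6) + (2*s + 5.2) = s^3 + 9.9*s^2 + 33.94*s + 38.8.
T(s) = (0.5*s^2 + 2.55*s + 3.25)/(s^3 + 9.9*s^2 + 33.94*s + 38.8)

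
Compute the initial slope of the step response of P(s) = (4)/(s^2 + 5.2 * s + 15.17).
IVT: y'(0⁺) = lim_{s→∞} s²·Y(s) = lim_{s→∞} s·P(s).
deg(num) = 0, deg(den) = 2, relative degree = 2 ≥ 2, so s·P(s) → 0. Initial slope = 0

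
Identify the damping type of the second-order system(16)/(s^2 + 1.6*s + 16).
Standard form: ωn²/(s²+2ζωn·s+ωn²) gives ωn=4, ζ=0.2.
Underdamped (ζ = 0.2 < 1)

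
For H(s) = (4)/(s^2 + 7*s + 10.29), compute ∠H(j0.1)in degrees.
Substitute s = j*0.1: H(j0.1) = 0.387309 - 0.0263732j.
∠H(j0.1) = atan2(Im, Re) = atan2(-0.0263732, 0.387309) = -3.90°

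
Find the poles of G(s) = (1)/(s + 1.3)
Set denominator = 0: s + 1.3 = 0 → Poles: -1.3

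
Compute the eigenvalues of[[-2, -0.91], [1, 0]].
Eigenvalues solve det(λI - A) = 0.
Characteristic polynomial: λ^2 + 2*λ + 0.91 = 0.
Factor: (λ + 0.7)(λ + 1.3) = 0.
Roots: -0.7, -1.3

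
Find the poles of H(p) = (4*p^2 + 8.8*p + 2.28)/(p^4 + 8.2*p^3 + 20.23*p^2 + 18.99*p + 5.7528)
Set denominator = 0: p^4 + 8.2*p^3 + 20.23*p^2 + 18.99*p + 5.7528 = (p + 1.7)(p + 1.2)(p + 0.6)(p + 4.7) = 0 → Poles: -0.6, -1.2, -1.7, -4.7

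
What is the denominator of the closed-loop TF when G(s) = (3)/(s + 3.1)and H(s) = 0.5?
Characteristic poly = G_den * H_den + G_num * H_num = (s + 3.1) + (1.5) = s + 4.6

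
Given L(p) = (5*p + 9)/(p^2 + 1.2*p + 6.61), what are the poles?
Set denominator = 0: p^2 + 1.2*p + 6.61 = 0 → Poles: -0.6 + 2.5j, -0.6 - 2.5j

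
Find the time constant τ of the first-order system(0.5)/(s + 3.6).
First-order system: τ = -1/pole. Pole = -3.6. τ = -1/(-3.6) = 0.2778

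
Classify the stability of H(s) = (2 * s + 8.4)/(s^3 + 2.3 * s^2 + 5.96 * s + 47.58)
Denominator: s^3 + 2.3*s^2 + 5.96*s + 47.58 = (s + 3.9)(s^2 - 1.6*s + 12.2). Poles: -3.9, 0.8 + 3.4j, 0.8 - 3.4j. Unstable (2 pole(s) in RHP)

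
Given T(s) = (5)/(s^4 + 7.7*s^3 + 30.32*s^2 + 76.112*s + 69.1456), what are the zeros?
Numerator is a nonzero constant (5) → Zeros: none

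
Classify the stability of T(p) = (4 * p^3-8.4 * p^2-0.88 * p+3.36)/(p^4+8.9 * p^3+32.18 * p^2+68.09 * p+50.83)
Denominator: p^4 + 8.9*p^3 + 32.18*p^2 + 68.09*p + 50.83 = (p + 1.3)(p + 4.6)(p^2 + 3*p + 8.5). Poles: -1.3, -1.5 + 2.5j, -1.5 - 2.5j, -4.6. Stable (all poles in LHP)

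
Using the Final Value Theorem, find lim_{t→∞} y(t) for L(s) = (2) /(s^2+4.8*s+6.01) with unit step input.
FVT: lim_{t→∞} y(t) = lim_{s→0} s*Y(s) where Y(s) = L(s)/s.
= lim_{s→0} L(s) = L(0) = num(0)/den(0) = 2/6.01 = 0.3328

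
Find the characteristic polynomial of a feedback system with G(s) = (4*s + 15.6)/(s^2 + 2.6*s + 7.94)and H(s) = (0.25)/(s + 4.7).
Characteristic poly = G_den * H_den + G_num * H_num = (s^3 + 7.3*s^2 + 20.16*s + 37.318) + (s + 3.9) = s^3 + 7.3*s^2 + 21.16*s + 41.218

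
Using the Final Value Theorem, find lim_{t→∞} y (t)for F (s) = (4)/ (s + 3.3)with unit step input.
FVT: lim_{t→∞} y(t) = lim_{s→0} s*Y(s) where Y(s) = F(s)/s.
= lim_{s→0} F(s) = F(0) = num(0)/den(0) = 4/3.3 = 1.212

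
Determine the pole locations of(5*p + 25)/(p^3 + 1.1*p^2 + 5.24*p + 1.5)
Set denominator = 0: p^3 + 1.1*p^2 + 5.24*p + 1.5 = (p + 0.3)(p^2 + 0.8*p + 5) = 0 → Poles: -0.3, -0.4 + 2.2j, -0.4 - 2.2j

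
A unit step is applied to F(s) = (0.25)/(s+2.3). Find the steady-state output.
FVT: lim_{t→∞} y(t) = lim_{s→0} s*Y(s) where Y(s) = F(s)/s.
= lim_{s→0} F(s) = F(0) = num(0)/den(0) = 0.25/2.3 = 0.1087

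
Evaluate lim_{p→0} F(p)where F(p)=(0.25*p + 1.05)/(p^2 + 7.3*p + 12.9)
DC gain = F(0) = num(0)/den(0) = 1.05/12.9 = 0.0814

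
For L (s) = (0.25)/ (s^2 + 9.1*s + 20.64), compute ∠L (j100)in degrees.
Substitute s = j*100: L(j100) = -2.48451e-05 - 2.26558e-06j.
∠L(j100) = atan2(Im, Re) = atan2(-2.26558e-06, -2.48451e-05) = -174.79°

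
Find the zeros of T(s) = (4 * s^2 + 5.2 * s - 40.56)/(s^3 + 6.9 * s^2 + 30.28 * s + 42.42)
Set numerator = 0: 4*s^2 + 5.2*s - 40.56 = 4*(s + 3.9)(s - 2.6) = 0 → Zeros: -3.9, 2.6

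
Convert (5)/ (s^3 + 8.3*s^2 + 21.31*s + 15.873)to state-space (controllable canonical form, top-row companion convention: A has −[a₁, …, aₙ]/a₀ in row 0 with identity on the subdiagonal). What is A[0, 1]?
Reachable canonical form for den = s^3 + 8.3*s^2 + 21.31*s + 15.873: top row of A = -[a₁,a₂,...,aₙ]/a₀, ones on the subdiagonal, zeros elsewhere.
A = [[-8.3, -21.31, -15.873], [1, 0, 0], [0, 1, 0]].
A[0,1] = -21.31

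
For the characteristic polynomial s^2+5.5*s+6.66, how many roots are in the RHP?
s^2 + 5.5*s + 6.66 = (s + 1.8)(s + 3.7). Poles: -1.8, -3.7. RHP poles (Re>0): 0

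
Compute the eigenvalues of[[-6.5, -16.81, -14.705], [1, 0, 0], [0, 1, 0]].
Eigenvalues solve det(λI - A) = 0.
Characteristic polynomial: λ^3 + 6.5*λ^2 + 16.81*λ + 14.705 = 0.
Factor: (λ + 1.7)(λ^2 + 4.8*λ + 8.65) = 0.
Roots: -1.7, -2.4 + 1.7j, -2.4 - 1.7j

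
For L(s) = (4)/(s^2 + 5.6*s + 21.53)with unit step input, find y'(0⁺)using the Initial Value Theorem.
IVT: y'(0⁺) = lim_{s→∞} s²·Y(s) = lim_{s→∞} s·L(s).
deg(num) = 0, deg(den) = 2, relative degree = 2 ≥ 2, so s·L(s) → 0. Initial slope = 0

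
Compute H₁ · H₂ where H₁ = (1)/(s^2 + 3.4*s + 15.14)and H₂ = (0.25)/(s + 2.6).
Series: H = H₁ · H₂ = (n₁·n₂)/(d₁·d₂).
Num: n₁·n₂ = 0.25. Den: d₁·d₂ = s^3 + 6*s^2 + 23.98*s + 39.364.
H(s) = (0.25)/(s^3 + 6*s^2 + 23.98*s + 39.364)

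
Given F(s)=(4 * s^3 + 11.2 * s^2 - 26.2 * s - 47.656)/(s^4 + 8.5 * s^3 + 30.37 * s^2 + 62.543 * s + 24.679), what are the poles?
Set denominator = 0: s^4 + 8.5*s^3 + 30.37*s^2 + 62.543*s + 24.679 = (s + 4.6)(s + 0.5)(s^2 + 3.4*s + 10.73) = 0 → Poles: -0.5, -1.7 + 2.8j, -1.7 - 2.8j, -4.6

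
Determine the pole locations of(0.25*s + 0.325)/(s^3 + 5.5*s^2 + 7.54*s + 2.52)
Set denominator = 0: s^3 + 5.5*s^2 + 7.54*s + 2.52 = (s + 1.4)(s + 3.6)(s + 0.5) = 0 → Poles: -0.5, -1.4, -3.6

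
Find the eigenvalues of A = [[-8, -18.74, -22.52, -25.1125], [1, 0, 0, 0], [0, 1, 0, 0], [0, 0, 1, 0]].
Eigenvalues solve det(λI - A) = 0.
Characteristic polynomial: λ^4 + 8*λ^3 + 18.74*λ^2 + 22.52*λ + 25.1125 = 0.
Factor: (λ + 2.5)(λ + 4.9)(λ^2 + 0.6*λ + 2.05) = 0.
Roots: -0.3 + 1.4j, -0.3 - 1.4j, -2.5, -4.9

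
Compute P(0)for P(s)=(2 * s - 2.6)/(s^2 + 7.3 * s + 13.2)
DC gain = P(0) = num(0)/den(0) = -2.6/13.2 = -0.197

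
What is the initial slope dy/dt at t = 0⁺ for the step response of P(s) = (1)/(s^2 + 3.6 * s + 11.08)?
IVT: y'(0⁺) = lim_{s→∞} s²·Y(s) = lim_{s→∞} s·P(s).
deg(num) = 0, deg(den) = 2, relative degree = 2 ≥ 2, so s·P(s) → 0. Initial slope = 0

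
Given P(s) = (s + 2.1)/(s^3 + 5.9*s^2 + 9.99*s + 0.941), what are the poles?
Set denominator = 0: s^3 + 5.9*s^2 + 9.99*s + 0.941 = (s + 0.1)(s^2 + 5.8*s + 9.41) = 0 → Poles: -0.1, -2.9 + 1j, -2.9 - 1j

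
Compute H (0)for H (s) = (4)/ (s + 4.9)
DC gain = H(0) = num(0)/den(0) = 4/4.9 = 0.8163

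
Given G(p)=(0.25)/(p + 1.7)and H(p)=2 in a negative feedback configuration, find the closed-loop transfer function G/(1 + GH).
Closed-loop T = G/(1+GH).
Numerator: G_num * H_den = 0.25.
Denominator: G_den * H_den + G_num * H_num = (p + 1.7) + (0.5) = p + 2.2.
T(p) = (0.25)/(p + 2.2)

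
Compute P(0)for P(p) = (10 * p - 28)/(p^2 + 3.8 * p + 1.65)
DC gain = P(0) = num(0)/den(0) = -28/1.65 = -16.97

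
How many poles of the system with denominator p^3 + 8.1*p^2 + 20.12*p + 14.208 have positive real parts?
p^3 + 8.1*p^2 + 20.12*p + 14.208 = (p + 1.2)(p + 3.2)(p + 3.7). Poles: -1.2, -3.2, -3.7. RHP poles (Re>0): 0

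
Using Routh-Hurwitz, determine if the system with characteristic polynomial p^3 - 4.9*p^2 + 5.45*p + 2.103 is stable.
Routh array:
p^3: [1, 5.45]; p^2: [-4.9, 2.103]; p^1: [5.87918]; p^0: [2.103]
First column: [1, -4.9, 5.87918, 2.103]. Sign changes = 2.
No, unstable (2 RHP root(s))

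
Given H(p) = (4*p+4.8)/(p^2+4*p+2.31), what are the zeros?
Set numerator = 0: 4*p + 4.8 = 0 → Zeros: -1.2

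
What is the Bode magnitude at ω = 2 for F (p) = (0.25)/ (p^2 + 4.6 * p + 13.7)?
Substitute p = j*2: F(j2) = 0.013568 - 0.0128686j.
|F(j2)| = sqrt(Re² + Im²) = 0.0187.
20*log₁₀(0.0187) = -34.56 dB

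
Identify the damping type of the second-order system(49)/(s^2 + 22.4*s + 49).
Standard form: ωn²/(s²+2ζωn·s+ωn²) gives ωn=7, ζ=1.6.
Overdamped (ζ = 1.6 > 1)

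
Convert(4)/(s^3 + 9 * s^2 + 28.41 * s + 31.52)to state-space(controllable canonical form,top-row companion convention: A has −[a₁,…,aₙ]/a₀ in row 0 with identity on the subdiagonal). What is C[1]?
Reachable canonical form: C = numerator coefficients (right-aligned, zero-padded to length n).
num = 4, C = [[0, 0, 4]].
C[1] = 0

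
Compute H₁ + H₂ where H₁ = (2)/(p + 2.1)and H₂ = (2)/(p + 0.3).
Parallel: H = H₁ + H₂ = (n₁·d₂ + n₂·d₁)/(d₁·d₂).
n₁·d₂ = 2*p + 0.6. n₂·d₁ = 2*p + 4.2. Sum = 4*p + 4.8. d₁·d₂ = p^2 + 2.4*p + 0.63.
H(p) = (4*p + 4.8)/(p^2 + 2.4*p + 0.63)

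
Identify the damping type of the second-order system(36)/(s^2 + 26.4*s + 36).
Standard form: ωn²/(s²+2ζωn·s+ωn²) gives ωn=6, ζ=2.2.
Overdamped (ζ = 2.2 > 1)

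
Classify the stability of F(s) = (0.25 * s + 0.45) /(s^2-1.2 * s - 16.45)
Denominator: s^2 - 1.2*s - 16.45 = (s - 4.7)(s + 3.5). Poles: -3.5, 4.7. Unstable (1 pole(s) in RHP)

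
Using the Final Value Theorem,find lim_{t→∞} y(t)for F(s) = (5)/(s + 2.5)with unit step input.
FVT: lim_{t→∞} y(t) = lim_{s→0} s*Y(s) where Y(s) = F(s)/s.
= lim_{s→0} F(s) = F(0) = num(0)/den(0) = 5/2.5 = 2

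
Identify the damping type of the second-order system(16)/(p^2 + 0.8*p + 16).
Standard form: ωn²/(p²+2ζωn·p+ωn²) gives ωn=4, ζ=0.1.
Underdamped (ζ = 0.1 < 1)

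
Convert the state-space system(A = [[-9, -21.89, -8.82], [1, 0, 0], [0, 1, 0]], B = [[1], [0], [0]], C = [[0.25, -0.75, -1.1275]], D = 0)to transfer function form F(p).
F(p) = C(pI - A)⁻¹B + D.
Characteristic polynomial det(pI - A) = p^3 + 9*p^2 + 21.89*p + 8.82.
Numerator from C·adj(pI-A)·B + D·det(pI-A) = 0.25*p^2 - 0.75*p - 1.1275.
F(p) = (0.25*p^2 - 0.75*p - 1.1275)/(p^3 + 9*p^2 + 21.89*p + 8.82)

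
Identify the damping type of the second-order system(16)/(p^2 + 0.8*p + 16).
Standard form: ωn²/(p²+2ζωn·p+ωn²) gives ωn=4, ζ=0.1.
Underdamped (ζ = 0.1 < 1)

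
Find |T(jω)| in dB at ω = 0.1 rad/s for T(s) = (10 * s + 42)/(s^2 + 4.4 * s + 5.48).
Substitute s = j*0.1: T(j0.1) = 7.64349 - 0.432018j.
|T(j0.1)| = sqrt(Re² + Im²) = 7.656.
20*log₁₀(7.656) = 17.68 dB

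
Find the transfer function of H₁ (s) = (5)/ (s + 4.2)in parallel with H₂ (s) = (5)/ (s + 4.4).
Parallel: H = H₁ + H₂ = (n₁·d₂ + n₂·d₁)/(d₁·d₂).
n₁·d₂ = 5*s + 22. n₂·d₁ = 5*s + 21. Sum = 10*s + 43. d₁·d₂ = s^2 + 8.6*s + 18.48.
H(s) = (10*s + 43)/(s^2 + 8.6*s + 18.48)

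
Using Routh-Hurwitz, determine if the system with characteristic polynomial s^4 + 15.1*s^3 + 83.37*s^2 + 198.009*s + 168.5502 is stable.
Routh array:
s^4: [1, 83.37, 168.5502]; s^3: [15.1, 198.009]; s^2: [70.2568, 168.5502]; s^1: [161.783]; s^0: [168.5502]
First column: [1, 15.1, 70.2568, 161.783, 168.5502]. Sign changes = 0.
Yes, stable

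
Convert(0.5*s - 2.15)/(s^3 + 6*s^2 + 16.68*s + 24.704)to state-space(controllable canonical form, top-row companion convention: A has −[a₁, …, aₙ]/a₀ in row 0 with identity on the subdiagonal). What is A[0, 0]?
Reachable canonical form for den = s^3 + 6*s^2 + 16.68*s + 24.704: top row of A = -[a₁,a₂,...,aₙ]/a₀, ones on the subdiagonal, zeros elsewhere.
A = [[-6, -16.68, -24.704], [1, 0, 0], [0, 1, 0]].
A[0,0] = -6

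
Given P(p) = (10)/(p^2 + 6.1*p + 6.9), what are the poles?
Set denominator = 0: p^2 + 6.1*p + 6.9 = (p + 1.5)(p + 4.6) = 0 → Poles: -1.5, -4.6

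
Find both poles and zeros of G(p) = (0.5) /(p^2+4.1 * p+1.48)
Set denominator = 0: p^2 + 4.1*p + 1.48 = (p + 0.4)(p + 3.7) = 0 → Poles: -0.4, -3.7
Numerator is a nonzero constant (0.5) → Zeros: none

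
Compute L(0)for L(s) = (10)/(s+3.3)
DC gain = L(0) = num(0)/den(0) = 10/3.3 = 3.03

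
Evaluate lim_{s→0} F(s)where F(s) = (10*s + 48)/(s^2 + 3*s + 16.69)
DC gain = F(0) = num(0)/den(0) = 48/16.69 = 2.876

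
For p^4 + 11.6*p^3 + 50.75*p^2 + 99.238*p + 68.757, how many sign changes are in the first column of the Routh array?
Routh array:
p^4: [1, 50.75, 68.757]; p^3: [11.6, 99.238]; p^2: [42.195, 68.757]; p^1: [80.3357]; p^0: [68.757]
First column: [1, 11.6, 42.195, 80.3357, 68.757]. Sign changes = 0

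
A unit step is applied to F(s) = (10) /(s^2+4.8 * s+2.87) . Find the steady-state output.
FVT: lim_{t→∞} y(t) = lim_{s→0} s*Y(s) where Y(s) = F(s)/s.
= lim_{s→0} F(s) = F(0) = num(0)/den(0) = 10/2.87 = 3.484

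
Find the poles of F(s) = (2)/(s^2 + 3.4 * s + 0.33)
Set denominator = 0: s^2 + 3.4*s + 0.33 = (s + 0.1)(s + 3.3) = 0 → Poles: -0.1, -3.3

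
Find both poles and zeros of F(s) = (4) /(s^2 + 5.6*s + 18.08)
Set denominator = 0: s^2 + 5.6*s + 18.08 = 0 → Poles: -2.8 + 3.2j, -2.8 - 3.2j
Numerator is a nonzero constant (4) → Zeros: none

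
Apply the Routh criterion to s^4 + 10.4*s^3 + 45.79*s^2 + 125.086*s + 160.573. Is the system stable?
Routh array:
s^4: [1, 45.79, 160.573]; s^3: [10.4, 125.086]; s^2: [33.7625, 160.573]; s^1: [75.624]; s^0: [160.573]
First column: [1, 10.4, 33.7625, 75.624, 160.573]. Sign changes = 0.
Yes, stable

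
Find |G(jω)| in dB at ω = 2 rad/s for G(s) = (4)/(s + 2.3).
Substitute s = j*2: G(j2) = 0.990312 - 0.861141j.
|G(j2)| = sqrt(Re² + Im²) = 1.312.
20*log₁₀(1.312) = 2.36 dB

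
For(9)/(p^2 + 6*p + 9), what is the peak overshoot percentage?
Standard form: ωn²/(p²+2ζωn·p+ωn²) → ωn = 3, ζ = 1.
ζ ≥ 1, so the response is non-oscillatory: peak overshoot = 0%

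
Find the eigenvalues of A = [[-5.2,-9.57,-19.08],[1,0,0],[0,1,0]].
Eigenvalues solve det(λI - A) = 0.
Characteristic polynomial: λ^3 + 5.2*λ^2 + 9.57*λ + 19.08 = 0.
Factor: (λ + 4)(λ^2 + 1.2*λ + 4.77) = 0.
Roots: -0.6 + 2.1j, -0.6 - 2.1j, -4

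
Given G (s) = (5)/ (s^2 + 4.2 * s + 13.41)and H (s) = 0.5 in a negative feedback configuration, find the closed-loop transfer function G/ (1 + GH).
Closed-loop T = G/(1+GH).
Numerator: G_num * H_den = 5.
Denominator: G_den * H_den + G_num * H_num = (s^2 + 4.2*s + 13.41) + (2.5) = s^2 + 4.2*s + 15.91.
T(s) = (5)/(s^2 + 4.2*s + 15.91)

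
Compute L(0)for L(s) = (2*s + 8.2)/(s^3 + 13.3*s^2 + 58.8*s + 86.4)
DC gain = L(0) = num(0)/den(0) = 8.2/86.4 = 0.09491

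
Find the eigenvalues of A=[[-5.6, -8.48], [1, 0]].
Eigenvalues solve det(λI - A) = 0.
Characteristic polynomial: λ^2 + 5.6*λ + 8.48 = 0.
Roots: -2.8 + 0.8j, -2.8 - 0.8j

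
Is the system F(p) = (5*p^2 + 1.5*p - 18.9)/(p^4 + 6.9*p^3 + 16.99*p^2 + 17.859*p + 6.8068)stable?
Denominator: p^4 + 6.9*p^3 + 16.99*p^2 + 17.859*p + 6.8068 = (p + 1.7)(p + 2.8)(p + 1.3)(p + 1.1). Poles: -1.1, -1.3, -1.7, -2.8. All Re(p)<0: Yes (stable)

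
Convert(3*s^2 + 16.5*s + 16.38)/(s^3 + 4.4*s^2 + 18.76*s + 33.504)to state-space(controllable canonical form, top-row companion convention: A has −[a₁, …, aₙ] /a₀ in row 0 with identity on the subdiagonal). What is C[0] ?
Reachable canonical form: C = numerator coefficients (right-aligned, zero-padded to length n).
num = 3*s^2 + 16.5*s + 16.38, C = [[3, 16.5, 16.38]].
C[0] = 3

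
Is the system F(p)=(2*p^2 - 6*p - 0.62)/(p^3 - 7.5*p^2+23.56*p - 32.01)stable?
Denominator: p^3 - 7.5*p^2 + 23.56*p - 32.01 = (p - 3.3)(p^2 - 4.2*p + 9.7). Poles: 2.1 + 2.3j, 2.1 - 2.3j, 3.3. All Re(p)<0: No (unstable)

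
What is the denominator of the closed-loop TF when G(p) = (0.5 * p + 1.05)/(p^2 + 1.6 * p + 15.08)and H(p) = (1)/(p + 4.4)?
Characteristic poly = G_den * H_den + G_num * H_num = (p^3 + 6*p^2 + 22.12*p + 66.352) + (0.5*p + 1.05) = p^3 + 6*p^2 + 22.62*p + 67.402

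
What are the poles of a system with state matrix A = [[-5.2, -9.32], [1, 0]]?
Eigenvalues solve det(λI - A) = 0.
Characteristic polynomial: λ^2 + 5.2*λ + 9.32 = 0.
Roots: -2.6 + 1.6j, -2.6 - 1.6j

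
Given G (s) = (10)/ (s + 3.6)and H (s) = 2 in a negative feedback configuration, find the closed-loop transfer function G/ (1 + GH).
Closed-loop T = G/(1+GH).
Numerator: G_num * H_den = 10.
Denominator: G_den * H_den + G_num * H_num = (s + 3.6) + (20) = s + 23.6.
T(s) = (10)/(s + 23.6)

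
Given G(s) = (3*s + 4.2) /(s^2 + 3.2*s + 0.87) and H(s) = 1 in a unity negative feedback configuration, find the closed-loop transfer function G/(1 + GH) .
Closed-loop T = G/(1+GH).
Numerator: G_num * H_den = 3*s + 4.2.
Denominator: G_den * H_den + G_num * H_num = (s^2 + 3.2*s + 0.87) + (3*s + 4.2) = s^2 + 6.2*s + 5.07.
T(s) = (3*s + 4.2)/(s^2 + 6.2*s + 5.07)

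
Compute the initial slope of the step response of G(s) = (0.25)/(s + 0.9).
IVT: y'(0⁺) = lim_{s→∞} s²·Y(s) = lim_{s→∞} s·G(s).
deg(num) = 0, deg(den) = 1, relative degree = 1, so s·G(s) → (leading num)/(leading den) = 0.25/1 = 0.25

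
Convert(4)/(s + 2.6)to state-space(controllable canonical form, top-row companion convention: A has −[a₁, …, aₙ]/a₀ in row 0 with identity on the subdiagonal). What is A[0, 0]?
Reachable canonical form for den = s + 2.6: top row of A = -[a₁,a₂,...,aₙ]/a₀, ones on the subdiagonal, zeros elsewhere.
A = [[-2.6]].
A[0,0] = -2.6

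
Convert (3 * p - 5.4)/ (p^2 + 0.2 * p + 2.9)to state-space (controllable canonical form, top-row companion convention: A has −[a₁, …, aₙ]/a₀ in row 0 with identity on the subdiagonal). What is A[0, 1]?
Reachable canonical form for den = p^2 + 0.2*p + 2.9: top row of A = -[a₁,a₂,...,aₙ]/a₀, ones on the subdiagonal, zeros elsewhere.
A = [[-0.2, -2.9], [1, 0]].
A[0,1] = -2.9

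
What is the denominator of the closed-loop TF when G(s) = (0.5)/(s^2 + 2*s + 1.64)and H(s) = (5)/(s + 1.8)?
Characteristic poly = G_den * H_den + G_num * H_num = (s^3 + 3.8*s^2 + 5.24*s + 2.952) + (2.5) = s^3 + 3.8*s^2 + 5.24*s + 5.452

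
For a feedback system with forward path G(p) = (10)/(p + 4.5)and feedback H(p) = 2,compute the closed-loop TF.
Closed-loop T = G/(1+GH).
Numerator: G_num * H_den = 10.
Denominator: G_den * H_den + G_num * H_num = (p + 4.5) + (20) = p + 24.5.
T(p) = (10)/(p + 24.5)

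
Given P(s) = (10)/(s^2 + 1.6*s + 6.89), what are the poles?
Set denominator = 0: s^2 + 1.6*s + 6.89 = 0 → Poles: -0.8 + 2.5j, -0.8 - 2.5j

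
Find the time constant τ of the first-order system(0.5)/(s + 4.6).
First-order system: τ = -1/pole. Pole = -4.6. τ = -1/(-4.6) = 0.2174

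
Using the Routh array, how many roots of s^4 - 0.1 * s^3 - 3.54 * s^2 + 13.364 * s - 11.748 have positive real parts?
Routh array:
s^4: [1, -3.54, -11.748]; s^3: [-0.1, 13.364]; s^2: [130.1, -11.748]; s^1: [13.355]; s^0: [-11.748]
First column: [1, -0.1, 130.1, 13.355, -11.748]. Sign changes = RHP roots = 3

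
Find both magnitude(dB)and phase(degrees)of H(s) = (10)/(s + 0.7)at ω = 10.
Substitute s = j*10: H(j10) = 0.0696587 - 0.995124j.
|H| = 20*log₁₀(sqrt(Re²+Im²)) = -0.02 dB.
∠H = atan2(Im, Re) = -86.00°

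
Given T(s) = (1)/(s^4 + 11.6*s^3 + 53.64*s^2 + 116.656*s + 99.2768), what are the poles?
Set denominator = 0: s^4 + 11.6*s^3 + 53.64*s^2 + 116.656*s + 99.2768 = (s + 2.8)(s + 3.2)(s^2 + 5.6*s + 11.08) = 0 → Poles: -2.8, -2.8 + 1.8j, -2.8 - 1.8j, -3.2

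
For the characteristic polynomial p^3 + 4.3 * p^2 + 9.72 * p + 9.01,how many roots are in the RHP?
p^3 + 4.3*p^2 + 9.72*p + 9.01 = (p + 1.7)(p^2 + 2.6*p + 5.3). Poles: -1.3 + 1.9j, -1.3 - 1.9j, -1.7. RHP poles (Re>0): 0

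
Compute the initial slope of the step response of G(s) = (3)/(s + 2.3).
IVT: y'(0⁺) = lim_{s→∞} s²·Y(s) = lim_{s→∞} s·G(s).
deg(num) = 0, deg(den) = 1, relative degree = 1, so s·G(s) → (leading num)/(leading den) = 3/1 = 3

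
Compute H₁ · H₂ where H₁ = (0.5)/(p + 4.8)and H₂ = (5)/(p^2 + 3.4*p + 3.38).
Series: H = H₁ · H₂ = (n₁·n₂)/(d₁·d₂).
Num: n₁·n₂ = 2.5. Den: d₁·d₂ = p^3 + 8.2*p^2 + 19.7*p + 16.224.
H(p) = (2.5)/(p^3 + 8.2*p^2 + 19.7*p + 16.224)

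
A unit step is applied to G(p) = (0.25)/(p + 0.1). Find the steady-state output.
FVT: lim_{t→∞} y(t) = lim_{p→0} p*Y(p) where Y(p) = G(p)/p.
= lim_{p→0} G(p) = G(0) = num(0)/den(0) = 0.25/0.1 = 2.5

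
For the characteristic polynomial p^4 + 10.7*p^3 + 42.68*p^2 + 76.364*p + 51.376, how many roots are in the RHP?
p^4 + 10.7*p^3 + 42.68*p^2 + 76.364*p + 51.376 = (p + 1.9)(p + 4)(p^2 + 4.8*p + 6.76). Poles: -1.9, -2.4 + 1j, -2.4 - 1j, -4. RHP poles (Re>0): 0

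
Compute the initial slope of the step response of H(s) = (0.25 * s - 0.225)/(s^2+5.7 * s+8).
IVT: y'(0⁺) = lim_{s→∞} s²·Y(s) = lim_{s→∞} s·H(s).
deg(num) = 1, deg(den) = 2, relative degree = 1, so s·H(s) → (leading num)/(leading den) = 0.25/1 = 0.25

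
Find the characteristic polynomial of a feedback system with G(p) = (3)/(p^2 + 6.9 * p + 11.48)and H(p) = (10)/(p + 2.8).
Characteristic poly = G_den * H_den + G_num * H_num = (p^3 + 9.7*p^2 + 30.8*p + 32.144) + (30) = p^3 + 9.7*p^2 + 30.8*p + 62.144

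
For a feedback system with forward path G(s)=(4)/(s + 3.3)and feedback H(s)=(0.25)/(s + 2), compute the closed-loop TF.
Closed-loop T = G/(1+GH).
Numerator: G_num * H_den = 4*s + 8.
Denominator: G_den * H_den + G_num * H_num = (s^2 + 5.3*s + 6.6) + (1) = s^2 + 5.3*s + 7.6.
T(s) = (4*s + 8)/(s^2 + 5.3*s + 7.6)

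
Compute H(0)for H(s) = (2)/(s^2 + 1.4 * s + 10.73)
DC gain = H(0) = num(0)/den(0) = 2/10.73 = 0.1864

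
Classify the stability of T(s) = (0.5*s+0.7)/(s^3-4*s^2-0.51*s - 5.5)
Denominator: s^3 - 4*s^2 - 0.51*s - 5.5 = (s - 4.4)(s^2 + 0.4*s + 1.25). Poles: -0.2 + 1.1j, -0.2 - 1.1j, 4.4. Unstable (1 pole(s) in RHP)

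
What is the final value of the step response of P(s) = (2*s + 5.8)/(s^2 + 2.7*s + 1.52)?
FVT: lim_{t→∞} y(t) = lim_{s→0} s*Y(s) where Y(s) = P(s)/s.
= lim_{s→0} P(s) = P(0) = num(0)/den(0) = 5.8/1.52 = 3.816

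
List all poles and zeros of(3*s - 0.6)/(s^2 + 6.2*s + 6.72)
Set denominator = 0: s^2 + 6.2*s + 6.72 = (s + 1.4)(s + 4.8) = 0 → Poles: -1.4, -4.8
Set numerator = 0: 3*s - 0.6 = 0 → Zeros: 0.2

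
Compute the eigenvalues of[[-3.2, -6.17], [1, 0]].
Eigenvalues solve det(λI - A) = 0.
Characteristic polynomial: λ^2 + 3.2*λ + 6.17 = 0.
Roots: -1.6 + 1.9j, -1.6 - 1.9j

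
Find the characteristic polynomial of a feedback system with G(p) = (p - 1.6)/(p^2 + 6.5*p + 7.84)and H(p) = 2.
Characteristic poly = G_den * H_den + G_num * H_num = (p^2 + 6.5*p + 7.84) + (2*p - 3.2) = p^2 + 8.5*p + 4.64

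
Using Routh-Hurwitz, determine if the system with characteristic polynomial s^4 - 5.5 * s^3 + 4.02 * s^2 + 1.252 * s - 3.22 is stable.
Routh array:
s^4: [1, 4.02, -3.22]; s^3: [-5.5, 1.252]; s^2: [4.24764, -3.22]; s^1: [-2.91738]; s^0: [-3.22]
First column: [1, -5.5, 4.24764, -2.91738, -3.22]. Sign changes = 3.
No, unstable (3 RHP root(s))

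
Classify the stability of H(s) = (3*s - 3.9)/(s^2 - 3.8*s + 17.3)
Denominator: s^2 - 3.8*s + 17.3. Poles: 1.9 + 3.7j, 1.9 - 3.7j. Unstable (2 pole(s) in RHP)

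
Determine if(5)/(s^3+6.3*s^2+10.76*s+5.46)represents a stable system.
Denominator: s^3 + 6.3*s^2 + 10.76*s + 5.46 = (s + 3.9)(s + 1)(s + 1.4). Poles: -1, -1.4, -3.9. All Re(p)<0: Yes (stable)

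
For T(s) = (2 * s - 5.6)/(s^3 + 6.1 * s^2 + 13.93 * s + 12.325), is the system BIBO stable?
Denominator: s^3 + 6.1*s^2 + 13.93*s + 12.325 = (s + 2.5)(s^2 + 3.6*s + 4.93). Poles: -1.8 + 1.3j, -1.8 - 1.3j, -2.5. All Re(p)<0: Yes (stable)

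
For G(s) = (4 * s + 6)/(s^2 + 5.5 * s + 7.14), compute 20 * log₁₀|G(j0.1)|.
Substitute s = j*0.1: G(j0.1) = 0.840839 - 0.00876037j.
|G(j0.1)| = sqrt(Re² + Im²) = 0.8409.
20*log₁₀(0.8409) = -1.51 dB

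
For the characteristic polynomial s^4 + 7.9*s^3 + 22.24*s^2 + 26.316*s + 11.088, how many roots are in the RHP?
s^4 + 7.9*s^3 + 22.24*s^2 + 26.316*s + 11.088 = (s + 1.1)(s + 3)(s + 2.4)(s + 1.4). Poles: -1.1, -1.4, -2.4, -3. RHP poles (Re>0): 0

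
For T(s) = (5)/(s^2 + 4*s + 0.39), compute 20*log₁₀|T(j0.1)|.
Substitute s = j*0.1: T(j0.1) = 6.24179 - 6.5703j.
|T(j0.1)| = sqrt(Re² + Im²) = 9.062.
20*log₁₀(9.062) = 19.14 dB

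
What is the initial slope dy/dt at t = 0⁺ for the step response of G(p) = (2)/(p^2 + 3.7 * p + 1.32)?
IVT: y'(0⁺) = lim_{p→∞} p²·Y(p) = lim_{p→∞} p·G(p).
deg(num) = 0, deg(den) = 2, relative degree = 2 ≥ 2, so p·G(p) → 0. Initial slope = 0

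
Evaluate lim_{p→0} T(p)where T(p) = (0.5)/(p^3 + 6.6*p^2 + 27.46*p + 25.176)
DC gain = T(0) = num(0)/den(0) = 0.5/25.176 = 0.01986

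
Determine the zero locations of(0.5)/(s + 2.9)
Numerator is a nonzero constant (0.5) → Zeros: none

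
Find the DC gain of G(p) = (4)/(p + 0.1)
DC gain = G(0) = num(0)/den(0) = 4/0.1 = 40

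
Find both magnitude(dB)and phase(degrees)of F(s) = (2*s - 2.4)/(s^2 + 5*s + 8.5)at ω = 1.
Substitute s = j*1: F(j1) = -0.0984615 + 0.332308j.
|F| = 20*log₁₀(sqrt(Re²+Im²)) = -9.20 dB.
∠F = atan2(Im, Re) = 106.50°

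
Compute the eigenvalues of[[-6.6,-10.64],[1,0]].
Eigenvalues solve det(λI - A) = 0.
Characteristic polynomial: λ^2 + 6.6*λ + 10.64 = 0.
Factor: (λ + 2.8)(λ + 3.8) = 0.
Roots: -2.8, -3.8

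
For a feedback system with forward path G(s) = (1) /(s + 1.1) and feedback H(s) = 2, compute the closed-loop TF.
Closed-loop T = G/(1+GH).
Numerator: G_num * H_den = 1.
Denominator: G_den * H_den + G_num * H_num = (s + 1.1) + (2) = s + 3.1.
T(s) = (1)/(s + 3.1)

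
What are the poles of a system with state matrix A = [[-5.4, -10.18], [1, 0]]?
Eigenvalues solve det(λI - A) = 0.
Characteristic polynomial: λ^2 + 5.4*λ + 10.18 = 0.
Roots: -2.7 + 1.7j, -2.7 - 1.7j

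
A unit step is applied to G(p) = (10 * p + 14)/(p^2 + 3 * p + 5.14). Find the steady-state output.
FVT: lim_{t→∞} y(t) = lim_{p→0} p*Y(p) where Y(p) = G(p)/p.
= lim_{p→0} G(p) = G(0) = num(0)/den(0) = 14/5.14 = 2.724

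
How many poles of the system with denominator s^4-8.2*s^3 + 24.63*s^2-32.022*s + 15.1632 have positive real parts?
s^4 - 8.2*s^3 + 24.63*s^2 - 32.022*s + 15.1632 = (s - 2.4)(s - 1.3)(s - 2.7)(s - 1.8). Poles: 1.3, 1.8, 2.4, 2.7. RHP poles (Re>0): 4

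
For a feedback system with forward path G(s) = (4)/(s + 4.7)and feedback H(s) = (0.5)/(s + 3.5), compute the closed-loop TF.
Closed-loop T = G/(1+GH).
Numerator: G_num * H_den = 4*s + 14.
Denominator: G_den * H_den + G_num * H_num = (s^2 + 8.2*s + 16.45) + (2) = s^2 + 8.2*s + 18.45.
T(s) = (4*s + 14)/(s^2 + 8.2*s + 18.45)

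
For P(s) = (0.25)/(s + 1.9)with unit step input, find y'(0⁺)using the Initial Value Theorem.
IVT: y'(0⁺) = lim_{s→∞} s²·Y(s) = lim_{s→∞} s·P(s).
deg(num) = 0, deg(den) = 1, relative degree = 1, so s·P(s) → (leading num)/(leading den) = 0.25/1 = 0.25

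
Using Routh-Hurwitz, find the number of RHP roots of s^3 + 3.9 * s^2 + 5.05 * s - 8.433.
Routh array:
s^3: [1, 5.05]; s^2: [3.9, -8.433]; s^1: [7.21231]; s^0: [-8.433]
First column: [1, 3.9, 7.21231, -8.433]. Sign changes = RHP roots = 1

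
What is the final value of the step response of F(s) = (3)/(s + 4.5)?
FVT: lim_{t→∞} y(t) = lim_{s→0} s*Y(s) where Y(s) = F(s)/s.
= lim_{s→0} F(s) = F(0) = num(0)/den(0) = 3/4.5 = 0.6667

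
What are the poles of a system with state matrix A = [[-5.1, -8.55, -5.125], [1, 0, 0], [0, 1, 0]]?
Eigenvalues solve det(λI - A) = 0.
Characteristic polynomial: λ^3 + 5.1*λ^2 + 8.55*λ + 5.125 = 0.
Factor: (λ + 2.5)(λ^2 + 2.6*λ + 2.05) = 0.
Roots: -1.3 + 0.6j, -1.3 - 0.6j, -2.5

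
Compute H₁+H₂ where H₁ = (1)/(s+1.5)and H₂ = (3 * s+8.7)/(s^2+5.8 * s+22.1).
Parallel: H = H₁ + H₂ = (n₁·d₂ + n₂·d₁)/(d₁·d₂).
n₁·d₂ = s^2 + 5.8*s + 22.1. n₂·d₁ = 3*s^2 + 13.2*s + 13.05. Sum = 4*s^2 + 19*s + 35.15. d₁·d₂ = s^3 + 7.3*s^2 + 30.8*s + 33.15.
H(s) = (4*s^2 + 19*s + 35.15)/(s^3 + 7.3*s^2 + 30.8*s + 33.15)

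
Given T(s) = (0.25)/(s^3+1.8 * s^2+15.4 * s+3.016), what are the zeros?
Numerator is a nonzero constant (0.25) → Zeros: none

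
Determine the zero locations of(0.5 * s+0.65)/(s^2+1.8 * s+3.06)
Set numerator = 0: 0.5*s + 0.65 = 0 → Zeros: -1.3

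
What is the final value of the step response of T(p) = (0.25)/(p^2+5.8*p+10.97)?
FVT: lim_{t→∞} y(t) = lim_{p→0} p*Y(p) where Y(p) = T(p)/p.
= lim_{p→0} T(p) = T(0) = num(0)/den(0) = 0.25/10.97 = 0.02279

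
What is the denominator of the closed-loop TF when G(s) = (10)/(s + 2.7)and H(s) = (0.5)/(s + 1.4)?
Characteristic poly = G_den * H_den + G_num * H_num = (s^2 + 4.1*s + 3.78) + (5) = s^2 + 4.1*s + 8.78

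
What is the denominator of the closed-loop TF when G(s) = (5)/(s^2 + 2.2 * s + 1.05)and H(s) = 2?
Characteristic poly = G_den * H_den + G_num * H_num = (s^2 + 2.2*s + 1.05) + (10) = s^2 + 2.2*s + 11.05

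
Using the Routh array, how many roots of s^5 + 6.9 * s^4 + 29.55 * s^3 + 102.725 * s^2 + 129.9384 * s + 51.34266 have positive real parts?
Routh array:
s^5: [1, 29.55, 129.9384]; s^4: [6.9, 102.725, 51.34266]; s^3: [14.6623, 122.497]; s^2: [45.0784, 51.34266]; s^1: [105.798]; s^0: [51.34266]
First column: [1, 6.9, 14.6623, 45.0784, 105.798, 51.34266]. Sign changes = RHP roots = 0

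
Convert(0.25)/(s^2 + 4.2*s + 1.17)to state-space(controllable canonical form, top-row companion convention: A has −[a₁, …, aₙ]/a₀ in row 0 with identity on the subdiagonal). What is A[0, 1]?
Reachable canonical form for den = s^2 + 4.2*s + 1.17: top row of A = -[a₁,a₂,...,aₙ]/a₀, ones on the subdiagonal, zeros elsewhere.
A = [[-4.2, -1.17], [1, 0]].
A[0,1] = -1.17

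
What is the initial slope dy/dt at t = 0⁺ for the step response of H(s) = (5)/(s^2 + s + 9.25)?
IVT: y'(0⁺) = lim_{s→∞} s²·Y(s) = lim_{s→∞} s·H(s).
deg(num) = 0, deg(den) = 2, relative degree = 2 ≥ 2, so s·H(s) → 0. Initial slope = 0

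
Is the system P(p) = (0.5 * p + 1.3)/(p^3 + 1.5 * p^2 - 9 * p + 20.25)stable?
Denominator: p^3 + 1.5*p^2 - 9*p + 20.25 = (p + 4.5)(p^2 - 3*p + 4.5). Poles: -4.5, 1.5 + 1.5j, 1.5 - 1.5j. All Re(p)<0: No (unstable)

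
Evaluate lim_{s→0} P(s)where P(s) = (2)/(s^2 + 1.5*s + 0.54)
DC gain = P(0) = num(0)/den(0) = 2/0.54 = 3.704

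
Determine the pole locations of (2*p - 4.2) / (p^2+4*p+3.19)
Set denominator = 0: p^2 + 4*p + 3.19 = (p + 1.1)(p + 2.9) = 0 → Poles: -1.1, -2.9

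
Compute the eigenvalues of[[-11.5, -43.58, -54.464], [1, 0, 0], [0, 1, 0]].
Eigenvalues solve det(λI - A) = 0.
Characteristic polynomial: λ^3 + 11.5*λ^2 + 43.58*λ + 54.464 = 0.
Factor: (λ + 3.2)(λ + 3.7)(λ + 4.6) = 0.
Roots: -3.2, -3.7, -4.6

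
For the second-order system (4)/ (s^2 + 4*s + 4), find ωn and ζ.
Standard form: ωn²/(s²+2ζωn·s+ωn²).
const=4=ωn² → ωn=2, s coeff=4=2ζωn → ζ=1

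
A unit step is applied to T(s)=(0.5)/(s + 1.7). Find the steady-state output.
FVT: lim_{t→∞} y(t) = lim_{s→0} s*Y(s) where Y(s) = T(s)/s.
= lim_{s→0} T(s) = T(0) = num(0)/den(0) = 0.5/1.7 = 0.2941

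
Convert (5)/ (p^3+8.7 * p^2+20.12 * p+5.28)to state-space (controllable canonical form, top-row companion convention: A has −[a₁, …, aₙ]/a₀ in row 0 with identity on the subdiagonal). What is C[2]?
Reachable canonical form: C = numerator coefficients (right-aligned, zero-padded to length n).
num = 5, C = [[0, 0, 5]].
C[2] = 5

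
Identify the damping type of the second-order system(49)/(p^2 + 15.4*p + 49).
Standard form: ωn²/(p²+2ζωn·p+ωn²) gives ωn=7, ζ=1.1.
Overdamped (ζ = 1.1 > 1)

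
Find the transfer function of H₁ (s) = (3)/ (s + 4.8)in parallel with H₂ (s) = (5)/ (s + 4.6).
Parallel: H = H₁ + H₂ = (n₁·d₂ + n₂·d₁)/(d₁·d₂).
n₁·d₂ = 3*s + 13.8. n₂·d₁ = 5*s + 24. Sum = 8*s + 37.8. d₁·d₂ = s^2 + 9.4*s + 22.08.
H(s) = (8*s + 37.8)/(s^2 + 9.4*s + 22.08)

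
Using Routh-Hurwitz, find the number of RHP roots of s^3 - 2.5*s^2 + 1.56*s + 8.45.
Routh array:
s^3: [1, 1.56]; s^2: [-2.5, 8.45]; s^1: [4.94]; s^0: [8.45]
First column: [1, -2.5, 4.94, 8.45]. Sign changes = RHP roots = 2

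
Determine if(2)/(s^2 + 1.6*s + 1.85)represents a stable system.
Denominator: s^2 + 1.6*s + 1.85. Poles: -0.8 + 1.1j, -0.8 - 1.1j. All Re(p)<0: Yes (stable)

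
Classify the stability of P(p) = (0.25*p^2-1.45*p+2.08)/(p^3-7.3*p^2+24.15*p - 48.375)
Denominator: p^3 - 7.3*p^2 + 24.15*p - 48.375 = (p - 4.3)(p^2 - 3*p + 11.25). Poles: 1.5 + 3j, 1.5 - 3j, 4.3. Unstable (3 pole(s) in RHP)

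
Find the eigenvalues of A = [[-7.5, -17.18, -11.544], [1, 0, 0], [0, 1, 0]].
Eigenvalues solve det(λI - A) = 0.
Characteristic polynomial: λ^3 + 7.5*λ^2 + 17.18*λ + 11.544 = 0.
Factor: (λ + 1.2)(λ + 2.6)(λ + 3.7) = 0.
Roots: -1.2, -2.6, -3.7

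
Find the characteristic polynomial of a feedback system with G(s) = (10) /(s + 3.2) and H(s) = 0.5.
Characteristic poly = G_den * H_den + G_num * H_num = (s + 3.2) + (5) = s + 8.2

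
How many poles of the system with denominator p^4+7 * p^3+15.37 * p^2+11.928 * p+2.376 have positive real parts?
p^4 + 7*p^3 + 15.37*p^2 + 11.928*p + 2.376 = (p + 0.3)(p + 1.1)(p + 3.6)(p + 2). Poles: -0.3, -1.1, -2, -3.6. RHP poles (Re>0): 0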